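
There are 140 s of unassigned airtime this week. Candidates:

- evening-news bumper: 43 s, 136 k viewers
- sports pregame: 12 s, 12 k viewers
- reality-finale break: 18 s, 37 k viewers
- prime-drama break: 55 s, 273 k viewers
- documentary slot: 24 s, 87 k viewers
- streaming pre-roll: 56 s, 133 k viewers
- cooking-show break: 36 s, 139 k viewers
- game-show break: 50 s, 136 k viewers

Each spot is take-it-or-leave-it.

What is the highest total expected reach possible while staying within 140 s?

548

A density-first pass picks reality-finale break + prime-drama break + documentary slot + cooking-show break — 536 at 133 s.
The 42 s tied up in reality-finale break and documentary slot is better spent on evening-news bumper — total rises to 548 (134 s).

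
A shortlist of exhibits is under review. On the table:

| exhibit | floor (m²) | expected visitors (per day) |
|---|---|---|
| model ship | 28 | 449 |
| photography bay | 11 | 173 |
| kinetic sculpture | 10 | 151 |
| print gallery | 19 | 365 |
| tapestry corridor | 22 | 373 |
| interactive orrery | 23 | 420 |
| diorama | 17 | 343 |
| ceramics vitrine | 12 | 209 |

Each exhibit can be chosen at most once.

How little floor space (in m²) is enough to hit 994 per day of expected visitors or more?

Minimise m² subject to total expected visitors ≥ 994.
print gallery + interactive orrery + ceramics vitrine reaches 994 using 54 m².
No combination under 54 m² hits 994.

54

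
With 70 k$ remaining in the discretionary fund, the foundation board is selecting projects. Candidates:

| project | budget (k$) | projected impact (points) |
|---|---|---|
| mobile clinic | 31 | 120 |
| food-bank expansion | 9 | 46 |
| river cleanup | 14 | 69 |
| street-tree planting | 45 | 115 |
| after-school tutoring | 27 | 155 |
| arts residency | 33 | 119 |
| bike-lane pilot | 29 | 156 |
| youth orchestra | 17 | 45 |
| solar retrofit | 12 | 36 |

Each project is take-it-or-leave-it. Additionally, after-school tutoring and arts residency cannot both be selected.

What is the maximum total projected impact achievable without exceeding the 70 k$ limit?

380

Taking the top-ratio projects first gives food-bank expansion + after-school tutoring + bike-lane pilot for 357 (65 k$).
Replace food-bank expansion with river cleanup: the trade gains 23 net, giving 380 at 70 k$.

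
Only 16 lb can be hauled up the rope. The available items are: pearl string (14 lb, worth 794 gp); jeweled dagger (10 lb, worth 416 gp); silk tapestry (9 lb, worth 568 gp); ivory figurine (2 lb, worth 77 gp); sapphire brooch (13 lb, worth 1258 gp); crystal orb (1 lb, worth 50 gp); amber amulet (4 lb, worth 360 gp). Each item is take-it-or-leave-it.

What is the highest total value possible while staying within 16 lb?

1385

Ivory figurine + sapphire brooch + crystal orb uses 16 of the 16 lb and totals 1385.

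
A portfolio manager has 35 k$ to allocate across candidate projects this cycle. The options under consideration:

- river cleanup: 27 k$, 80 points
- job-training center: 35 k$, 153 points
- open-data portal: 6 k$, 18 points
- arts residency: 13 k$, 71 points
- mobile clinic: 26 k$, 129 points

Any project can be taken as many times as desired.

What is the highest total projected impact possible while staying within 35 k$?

160

Best packing: open-data portal + 2×arts residency — 32 k$, 160 total.
No other feasible combination exceeds 160.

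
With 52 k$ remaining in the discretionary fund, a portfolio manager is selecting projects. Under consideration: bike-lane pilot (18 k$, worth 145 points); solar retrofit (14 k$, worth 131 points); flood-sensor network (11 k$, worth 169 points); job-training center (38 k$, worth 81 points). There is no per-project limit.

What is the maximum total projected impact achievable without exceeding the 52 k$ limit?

676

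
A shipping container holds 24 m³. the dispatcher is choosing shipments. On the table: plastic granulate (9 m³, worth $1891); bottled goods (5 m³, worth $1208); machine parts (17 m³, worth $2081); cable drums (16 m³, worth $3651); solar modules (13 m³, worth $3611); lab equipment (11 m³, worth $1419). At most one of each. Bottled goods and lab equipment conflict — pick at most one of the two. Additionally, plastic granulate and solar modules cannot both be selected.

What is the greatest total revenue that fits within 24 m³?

By revenue per m³: solar modules 277.77, bottled goods 241.60, cable drums 228.19 lead.
A density-first pass picks bottled goods + solar modules — 4819 at 18 m³.
Dropping bottled goods frees 5 m³; slotting in lab equipment (11 m³) lifts the total to 5030 at 24 m³.
Runner-up bottled goods + cable drums tops out at 4859.

5030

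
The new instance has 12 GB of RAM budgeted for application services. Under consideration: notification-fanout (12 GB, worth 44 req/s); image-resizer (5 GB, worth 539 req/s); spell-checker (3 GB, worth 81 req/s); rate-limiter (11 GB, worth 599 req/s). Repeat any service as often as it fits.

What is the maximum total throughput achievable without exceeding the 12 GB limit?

Density check — image-resizer 107.80, rate-limiter 54.45, spell-checker 27.00 are the best per GB.
Taking 2×image-resizer: 10 GB used, 1078 in throughput.

1078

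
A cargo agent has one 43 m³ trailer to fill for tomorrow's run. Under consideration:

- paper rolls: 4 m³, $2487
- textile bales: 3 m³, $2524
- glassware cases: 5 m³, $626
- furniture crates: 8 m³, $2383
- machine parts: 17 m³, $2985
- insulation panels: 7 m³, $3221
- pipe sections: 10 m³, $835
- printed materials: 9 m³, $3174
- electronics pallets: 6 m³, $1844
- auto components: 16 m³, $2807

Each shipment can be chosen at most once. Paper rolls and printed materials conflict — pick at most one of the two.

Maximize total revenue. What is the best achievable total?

14109

Best packing: textile bales + furniture crates + insulation panels + printed materials + auto components — 43 m³, 14109 total.
Runner-up paper rolls + textile bales + glassware cases + furniture crates + insulation panels + auto components tops out at 14048.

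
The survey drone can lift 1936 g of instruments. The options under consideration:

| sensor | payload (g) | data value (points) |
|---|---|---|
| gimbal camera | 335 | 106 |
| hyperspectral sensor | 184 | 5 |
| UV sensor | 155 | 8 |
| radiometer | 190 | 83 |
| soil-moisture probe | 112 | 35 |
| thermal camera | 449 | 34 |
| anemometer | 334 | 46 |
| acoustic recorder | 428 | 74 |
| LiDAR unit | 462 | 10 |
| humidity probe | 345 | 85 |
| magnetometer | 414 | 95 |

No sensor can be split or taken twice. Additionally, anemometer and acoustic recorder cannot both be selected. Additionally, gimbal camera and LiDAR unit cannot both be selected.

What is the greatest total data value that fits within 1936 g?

Density check — radiometer 0.44, gimbal camera 0.32, soil-moisture probe 0.31, humidity probe 0.25 are the best per g.
The ratio ordering already packs tightly: gimbal camera + radiometer + soil-moisture probe + acoustic recorder + humidity probe + magnetometer, 1824 g, 478.

478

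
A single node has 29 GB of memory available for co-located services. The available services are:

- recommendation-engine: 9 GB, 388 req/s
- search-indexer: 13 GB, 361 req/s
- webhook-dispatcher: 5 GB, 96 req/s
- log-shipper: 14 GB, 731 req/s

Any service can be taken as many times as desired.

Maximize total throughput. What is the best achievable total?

Best packing: 2×log-shipper — 28 GB, 1462 total.

1462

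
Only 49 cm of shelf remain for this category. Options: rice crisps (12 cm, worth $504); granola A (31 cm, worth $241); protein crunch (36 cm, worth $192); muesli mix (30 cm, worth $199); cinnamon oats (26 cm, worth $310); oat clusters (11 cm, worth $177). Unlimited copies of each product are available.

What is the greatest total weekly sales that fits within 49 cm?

2016

By weekly sales per cm: rice crisps 42.00, oat clusters 16.09, cinnamon oats 11.92 lead.
Taking 4×rice crisps: 48 cm used, 2016 in weekly sales.
That's the maximum — no swap from here does better than 2016.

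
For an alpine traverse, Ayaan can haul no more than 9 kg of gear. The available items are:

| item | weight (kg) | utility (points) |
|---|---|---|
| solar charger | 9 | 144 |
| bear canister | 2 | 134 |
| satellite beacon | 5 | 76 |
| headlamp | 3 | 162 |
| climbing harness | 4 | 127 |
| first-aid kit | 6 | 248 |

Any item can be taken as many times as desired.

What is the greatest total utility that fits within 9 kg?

564

Greedy by ratio would take 4×bear canister: 8 kg used, total 536.
Replace bear canister with headlamp: the trade gains 28 net, giving 564 at 9 kg.
Nothing else within 9 kg beats 564.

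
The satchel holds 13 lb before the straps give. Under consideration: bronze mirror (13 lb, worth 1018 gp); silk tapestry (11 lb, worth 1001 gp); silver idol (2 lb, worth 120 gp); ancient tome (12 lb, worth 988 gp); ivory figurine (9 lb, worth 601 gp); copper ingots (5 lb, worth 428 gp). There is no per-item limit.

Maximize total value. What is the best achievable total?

1121

Best packing: silk tapestry + silver idol — 13 lb, 1121 total.
That's the maximum — no swap from here does better than 1121.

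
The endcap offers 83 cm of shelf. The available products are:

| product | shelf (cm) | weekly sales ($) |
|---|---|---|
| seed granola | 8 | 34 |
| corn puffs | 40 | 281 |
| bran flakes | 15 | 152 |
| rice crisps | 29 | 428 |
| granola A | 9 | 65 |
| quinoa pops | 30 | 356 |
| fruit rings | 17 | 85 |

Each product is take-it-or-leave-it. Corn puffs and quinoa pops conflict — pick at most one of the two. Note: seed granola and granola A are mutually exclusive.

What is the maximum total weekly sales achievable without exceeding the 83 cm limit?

Best packing: bran flakes + rice crisps + granola A + quinoa pops — 83 cm, 1001 total.

1001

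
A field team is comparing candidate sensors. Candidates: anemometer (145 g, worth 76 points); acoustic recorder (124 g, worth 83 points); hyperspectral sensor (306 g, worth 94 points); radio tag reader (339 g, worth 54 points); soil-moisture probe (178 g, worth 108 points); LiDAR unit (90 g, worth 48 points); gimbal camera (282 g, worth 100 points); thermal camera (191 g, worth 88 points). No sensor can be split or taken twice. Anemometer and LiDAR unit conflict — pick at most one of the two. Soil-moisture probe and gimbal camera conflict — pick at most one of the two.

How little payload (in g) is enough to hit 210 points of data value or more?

Minimise g subject to total data value ≥ 210.
Taking acoustic recorder + soil-moisture probe + LiDAR unit gives 239 (≥ 210) for 392 g.
No combination under 392 g hits 210.

392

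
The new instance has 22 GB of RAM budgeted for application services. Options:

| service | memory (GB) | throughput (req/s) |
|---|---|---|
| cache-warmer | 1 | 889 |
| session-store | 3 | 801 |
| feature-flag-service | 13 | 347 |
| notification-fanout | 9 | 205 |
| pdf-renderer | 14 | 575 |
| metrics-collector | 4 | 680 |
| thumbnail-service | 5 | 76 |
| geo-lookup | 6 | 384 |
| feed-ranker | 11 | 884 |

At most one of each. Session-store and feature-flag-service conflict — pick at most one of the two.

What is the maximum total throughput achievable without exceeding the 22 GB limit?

3254

By throughput per GB: cache-warmer 889.00, session-store 267.00, metrics-collector 170.00 lead.
The ratio ordering already packs tightly: cache-warmer + session-store + metrics-collector + feed-ranker, 19 GB, 3254.
The closest alternative, cache-warmer + session-store + geo-lookup + feed-ranker, reaches only 2958.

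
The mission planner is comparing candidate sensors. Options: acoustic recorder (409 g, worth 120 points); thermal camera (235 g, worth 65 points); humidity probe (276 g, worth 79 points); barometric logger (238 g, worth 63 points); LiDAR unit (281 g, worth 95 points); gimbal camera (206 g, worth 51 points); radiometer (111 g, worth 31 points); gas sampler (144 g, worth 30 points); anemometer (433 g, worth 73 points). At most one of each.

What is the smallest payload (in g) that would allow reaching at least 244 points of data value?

Minimise g subject to total data value ≥ 244.
acoustic recorder + LiDAR unit + radiometer reaches 246 using 801 g.
No combination under 801 g hits 244.

801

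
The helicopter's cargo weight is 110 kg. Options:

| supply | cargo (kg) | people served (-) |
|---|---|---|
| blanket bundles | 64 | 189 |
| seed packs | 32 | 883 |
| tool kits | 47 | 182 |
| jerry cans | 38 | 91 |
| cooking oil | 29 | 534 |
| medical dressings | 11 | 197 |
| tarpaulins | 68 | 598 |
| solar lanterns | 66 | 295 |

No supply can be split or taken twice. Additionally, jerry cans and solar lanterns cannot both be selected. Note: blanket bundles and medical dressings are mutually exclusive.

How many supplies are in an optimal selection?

4

Optimal total is 1705.
seed packs + jerry cans + cooking oil + medical dressings hits 1705 at 110 kg.
All optima have 4 supplies.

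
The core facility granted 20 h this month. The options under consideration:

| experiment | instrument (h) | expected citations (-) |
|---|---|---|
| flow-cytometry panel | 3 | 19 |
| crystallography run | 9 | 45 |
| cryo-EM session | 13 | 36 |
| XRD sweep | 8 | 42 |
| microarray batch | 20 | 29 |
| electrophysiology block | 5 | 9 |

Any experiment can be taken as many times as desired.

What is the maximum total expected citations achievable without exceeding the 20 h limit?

118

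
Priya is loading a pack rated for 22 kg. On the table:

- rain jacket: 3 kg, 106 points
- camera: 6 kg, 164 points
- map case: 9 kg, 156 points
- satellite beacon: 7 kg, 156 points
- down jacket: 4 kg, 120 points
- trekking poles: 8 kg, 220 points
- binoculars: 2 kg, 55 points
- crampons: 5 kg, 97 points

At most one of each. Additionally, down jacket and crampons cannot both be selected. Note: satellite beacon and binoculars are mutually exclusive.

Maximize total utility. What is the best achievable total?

610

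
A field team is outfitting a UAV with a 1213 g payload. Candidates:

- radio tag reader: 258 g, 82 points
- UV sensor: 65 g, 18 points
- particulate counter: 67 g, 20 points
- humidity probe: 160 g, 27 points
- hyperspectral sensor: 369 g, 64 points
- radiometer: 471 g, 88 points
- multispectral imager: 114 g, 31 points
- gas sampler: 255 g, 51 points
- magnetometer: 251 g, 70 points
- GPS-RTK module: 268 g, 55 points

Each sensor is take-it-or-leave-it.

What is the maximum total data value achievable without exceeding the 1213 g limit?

309

A density-first pass picks radio tag reader + UV sensor + particulate counter + humidity probe + multispectral imager + magnetometer + GPS-RTK module — 303 at 1183 g.
Dropping UV sensor and humidity probe frees 225 g; slotting in gas sampler (255 g) lifts the total to 309 at 1213 g.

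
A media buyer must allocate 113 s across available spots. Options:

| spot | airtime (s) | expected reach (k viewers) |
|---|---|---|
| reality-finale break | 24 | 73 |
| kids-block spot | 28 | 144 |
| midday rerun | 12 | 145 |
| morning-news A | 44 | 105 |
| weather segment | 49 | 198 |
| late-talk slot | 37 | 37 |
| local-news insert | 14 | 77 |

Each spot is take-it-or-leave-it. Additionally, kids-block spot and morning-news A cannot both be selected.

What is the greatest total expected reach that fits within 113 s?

Kids-block spot + midday rerun + weather segment + local-news insert uses 103 of the 113 s and totals 564.
The closest alternative, reality-finale break + kids-block spot + midday rerun + weather segment, reaches only 560.

564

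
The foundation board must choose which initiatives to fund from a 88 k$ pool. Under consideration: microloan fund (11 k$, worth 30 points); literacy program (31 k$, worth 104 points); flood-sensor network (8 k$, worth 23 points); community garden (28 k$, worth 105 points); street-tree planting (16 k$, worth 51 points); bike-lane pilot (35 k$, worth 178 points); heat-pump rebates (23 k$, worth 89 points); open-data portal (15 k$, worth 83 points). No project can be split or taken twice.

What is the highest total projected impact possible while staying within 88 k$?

389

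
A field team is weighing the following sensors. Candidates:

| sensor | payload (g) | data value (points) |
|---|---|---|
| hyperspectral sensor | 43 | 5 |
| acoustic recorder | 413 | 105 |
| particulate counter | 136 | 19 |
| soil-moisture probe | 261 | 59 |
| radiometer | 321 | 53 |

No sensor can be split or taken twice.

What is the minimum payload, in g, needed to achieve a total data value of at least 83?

Minimise g subject to total data value ≥ 83.
acoustic recorder: 105 data value at 413 g.
No combination under 413 g hits 83.

413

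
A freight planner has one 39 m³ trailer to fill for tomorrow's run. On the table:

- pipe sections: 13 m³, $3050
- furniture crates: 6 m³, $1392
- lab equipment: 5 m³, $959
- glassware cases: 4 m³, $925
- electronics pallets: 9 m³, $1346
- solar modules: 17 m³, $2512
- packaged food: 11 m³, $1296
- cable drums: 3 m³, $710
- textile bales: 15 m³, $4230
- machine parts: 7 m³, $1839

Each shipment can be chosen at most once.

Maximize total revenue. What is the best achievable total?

Filling by ratio: pipe sections + cable drums + textile bales + machine parts for 9829, with 1 m³ left unused.
Replace cable drums with glassware cases: the trade gains 215 net, giving 10044 at 39 m³.

10044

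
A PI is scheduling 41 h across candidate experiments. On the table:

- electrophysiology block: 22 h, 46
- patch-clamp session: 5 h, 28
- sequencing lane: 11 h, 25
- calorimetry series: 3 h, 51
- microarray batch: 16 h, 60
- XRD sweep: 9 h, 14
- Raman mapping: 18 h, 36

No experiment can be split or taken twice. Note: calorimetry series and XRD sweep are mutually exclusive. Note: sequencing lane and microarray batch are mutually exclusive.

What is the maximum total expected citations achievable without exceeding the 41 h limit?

Taking electrophysiology block + calorimetry series + microarray batch: 41 h used, 157 in expected citations.
Nothing else feasible within 41 h beats 157.

157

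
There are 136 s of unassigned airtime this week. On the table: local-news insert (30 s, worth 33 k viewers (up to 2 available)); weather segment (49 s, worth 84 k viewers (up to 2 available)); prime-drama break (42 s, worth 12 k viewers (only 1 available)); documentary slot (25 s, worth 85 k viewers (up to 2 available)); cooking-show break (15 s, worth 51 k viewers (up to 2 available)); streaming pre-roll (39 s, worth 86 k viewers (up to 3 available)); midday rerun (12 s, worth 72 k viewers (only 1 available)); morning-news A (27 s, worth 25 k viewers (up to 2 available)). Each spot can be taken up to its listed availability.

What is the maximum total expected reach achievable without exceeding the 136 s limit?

430

Best packing: 2×documentary slot + 2×cooking-show break + streaming pre-roll + midday rerun — 131 s, 430 total.
The spare 5 s is too small for any remaining spot, and no exchange beats 430.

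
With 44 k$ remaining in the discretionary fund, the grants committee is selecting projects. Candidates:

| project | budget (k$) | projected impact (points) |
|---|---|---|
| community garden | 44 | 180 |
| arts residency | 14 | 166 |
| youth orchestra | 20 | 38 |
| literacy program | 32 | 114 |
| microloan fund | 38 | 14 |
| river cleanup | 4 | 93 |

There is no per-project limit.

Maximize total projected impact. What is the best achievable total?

Best packing: 11×river cleanup — 44 k$, 1023 total.
Nothing else within 44 k$ beats 1023.

1023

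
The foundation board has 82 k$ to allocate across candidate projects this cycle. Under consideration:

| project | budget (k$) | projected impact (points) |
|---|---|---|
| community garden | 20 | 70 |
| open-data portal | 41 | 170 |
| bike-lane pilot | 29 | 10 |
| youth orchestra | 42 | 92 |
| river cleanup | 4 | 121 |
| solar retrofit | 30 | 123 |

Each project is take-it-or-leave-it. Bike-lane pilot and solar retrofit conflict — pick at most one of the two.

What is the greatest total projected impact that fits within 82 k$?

Ranking by ratio (projected impact/k$): river cleanup 30.25, open-data portal 4.15, solar retrofit 4.10.
Open-data portal + river cleanup + solar retrofit uses 75 of the 82 k$ and totals 414.

414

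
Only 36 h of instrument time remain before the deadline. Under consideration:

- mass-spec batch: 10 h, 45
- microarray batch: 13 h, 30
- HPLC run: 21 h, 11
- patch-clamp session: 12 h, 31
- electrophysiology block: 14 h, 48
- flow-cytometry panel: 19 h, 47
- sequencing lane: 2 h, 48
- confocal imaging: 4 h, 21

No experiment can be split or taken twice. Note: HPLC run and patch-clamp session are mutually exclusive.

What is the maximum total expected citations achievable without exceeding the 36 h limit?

Best packing: mass-spec batch + electrophysiology block + sequencing lane + confocal imaging — 30 h, 162 total.
That's the maximum — no feasible swap from here does better than 162.

162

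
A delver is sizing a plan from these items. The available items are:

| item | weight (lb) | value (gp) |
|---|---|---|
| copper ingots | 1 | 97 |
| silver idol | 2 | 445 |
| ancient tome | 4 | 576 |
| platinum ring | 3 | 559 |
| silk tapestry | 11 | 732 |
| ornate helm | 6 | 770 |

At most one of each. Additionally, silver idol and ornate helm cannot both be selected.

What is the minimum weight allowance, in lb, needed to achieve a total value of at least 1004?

5

Look for the lowest-weight combination reaching 1004.
silver idol + platinum ring reaches 1004 using 5 lb.
No combination under 5 lb hits 1004.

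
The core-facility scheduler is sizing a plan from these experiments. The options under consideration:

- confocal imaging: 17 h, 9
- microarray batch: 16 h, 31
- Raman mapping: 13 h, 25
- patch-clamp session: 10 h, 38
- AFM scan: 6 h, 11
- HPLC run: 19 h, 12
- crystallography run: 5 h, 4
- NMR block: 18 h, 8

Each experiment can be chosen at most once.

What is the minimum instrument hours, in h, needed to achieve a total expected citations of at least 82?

37

Look for the lowest-instrument combination reaching 82.
microarray batch + patch-clamp session + AFM scan + crystallography run: 84 expected citations at 37 h.
Any bundle with less than 37 h falls short of 82.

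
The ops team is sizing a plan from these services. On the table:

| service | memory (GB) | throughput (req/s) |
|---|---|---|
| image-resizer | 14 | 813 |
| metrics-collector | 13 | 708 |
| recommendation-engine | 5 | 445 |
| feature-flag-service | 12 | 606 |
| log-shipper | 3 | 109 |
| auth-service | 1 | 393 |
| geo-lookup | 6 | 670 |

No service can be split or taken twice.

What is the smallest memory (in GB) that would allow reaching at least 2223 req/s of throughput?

26

Look for the lowest-memory combination reaching 2223.
image-resizer + recommendation-engine + auth-service + geo-lookup reaches 2321 using 26 GB.
Below 26 GB the best achievable stays under 2223.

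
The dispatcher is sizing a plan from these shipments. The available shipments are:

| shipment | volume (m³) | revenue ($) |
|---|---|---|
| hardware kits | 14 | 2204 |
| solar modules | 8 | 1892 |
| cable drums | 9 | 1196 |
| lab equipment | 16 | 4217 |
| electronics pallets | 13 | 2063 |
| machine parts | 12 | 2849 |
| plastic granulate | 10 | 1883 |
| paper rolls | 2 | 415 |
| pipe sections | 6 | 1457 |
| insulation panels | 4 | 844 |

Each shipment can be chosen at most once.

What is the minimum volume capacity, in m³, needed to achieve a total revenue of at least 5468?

Need the lightest bundle worth ≥ 5468.
Taking lab equipment + pipe sections gives 5674 (≥ 5468) for 22 m³.
No combination under 22 m³ hits 5468.

22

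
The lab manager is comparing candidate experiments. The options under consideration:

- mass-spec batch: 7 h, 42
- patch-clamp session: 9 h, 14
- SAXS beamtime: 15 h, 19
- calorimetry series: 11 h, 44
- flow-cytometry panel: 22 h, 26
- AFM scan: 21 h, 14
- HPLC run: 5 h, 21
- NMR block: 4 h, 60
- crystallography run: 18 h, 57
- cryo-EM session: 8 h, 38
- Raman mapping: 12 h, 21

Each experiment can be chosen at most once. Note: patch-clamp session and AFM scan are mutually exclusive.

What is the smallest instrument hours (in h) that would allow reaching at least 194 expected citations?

Need the lightest bundle worth ≥ 194.
mass-spec batch + calorimetry series + HPLC run + NMR block + cryo-EM session: 205 expected citations at 35 h.
Below 35 h the best achievable stays under 194.

35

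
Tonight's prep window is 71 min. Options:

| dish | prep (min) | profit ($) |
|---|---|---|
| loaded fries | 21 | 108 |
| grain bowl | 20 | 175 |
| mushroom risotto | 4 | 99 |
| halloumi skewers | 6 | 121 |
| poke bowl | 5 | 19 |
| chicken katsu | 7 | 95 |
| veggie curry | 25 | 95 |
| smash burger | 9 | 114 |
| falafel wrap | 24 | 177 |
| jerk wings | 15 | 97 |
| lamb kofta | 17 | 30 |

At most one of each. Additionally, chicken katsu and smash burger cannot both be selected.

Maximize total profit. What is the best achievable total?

Taking grain bowl + mushroom risotto + halloumi skewers + poke bowl + smash burger + falafel wrap: 68 min used, 705 in profit.
An exhaustive check of the 2048 subsets confirms 705.

705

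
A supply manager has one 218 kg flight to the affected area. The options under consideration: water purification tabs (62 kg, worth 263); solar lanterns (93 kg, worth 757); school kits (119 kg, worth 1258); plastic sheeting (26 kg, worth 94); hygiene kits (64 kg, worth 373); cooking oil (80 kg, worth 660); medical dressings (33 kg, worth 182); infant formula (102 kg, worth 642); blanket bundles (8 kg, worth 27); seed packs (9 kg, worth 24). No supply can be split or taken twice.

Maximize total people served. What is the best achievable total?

By people served per kg: school kits 10.57, cooking oil 8.25, solar lanterns 8.14 lead.
The ratio heuristic lands on school kits + cooking oil + blanket bundles + seed packs (1969) but leaves 2 kg idle.
Dropping cooking oil and blanket bundles and seed packs frees 97 kg; slotting in solar lanterns (93 kg) lifts the total to 2015 at 212 kg.
That's the maximum — no swap from here does better than 2015.

2015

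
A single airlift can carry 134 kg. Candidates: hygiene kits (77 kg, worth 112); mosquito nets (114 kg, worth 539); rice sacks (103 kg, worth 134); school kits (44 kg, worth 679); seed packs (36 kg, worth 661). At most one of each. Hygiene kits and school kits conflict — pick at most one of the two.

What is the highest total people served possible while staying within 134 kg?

School kits + seed packs uses 80 of the 134 kg and totals 1340.

1340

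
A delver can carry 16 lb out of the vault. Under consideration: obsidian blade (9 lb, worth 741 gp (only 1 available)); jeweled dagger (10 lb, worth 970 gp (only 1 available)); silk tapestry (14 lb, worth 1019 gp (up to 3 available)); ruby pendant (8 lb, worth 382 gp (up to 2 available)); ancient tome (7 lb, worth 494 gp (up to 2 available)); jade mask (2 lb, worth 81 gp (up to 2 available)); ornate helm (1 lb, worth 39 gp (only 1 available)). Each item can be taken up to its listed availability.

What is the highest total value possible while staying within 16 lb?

1235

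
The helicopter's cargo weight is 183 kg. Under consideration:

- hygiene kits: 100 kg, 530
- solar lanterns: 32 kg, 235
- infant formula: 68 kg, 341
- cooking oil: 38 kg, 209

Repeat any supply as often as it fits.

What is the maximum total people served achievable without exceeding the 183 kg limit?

1175

Density check — solar lanterns 7.34, cooking oil 5.50, hygiene kits 5.30 are the best per kg.
5×solar lanterns uses 160 of the 183 kg and totals 1175.
Every other selection either busts 183 kg or fails to beat 1175.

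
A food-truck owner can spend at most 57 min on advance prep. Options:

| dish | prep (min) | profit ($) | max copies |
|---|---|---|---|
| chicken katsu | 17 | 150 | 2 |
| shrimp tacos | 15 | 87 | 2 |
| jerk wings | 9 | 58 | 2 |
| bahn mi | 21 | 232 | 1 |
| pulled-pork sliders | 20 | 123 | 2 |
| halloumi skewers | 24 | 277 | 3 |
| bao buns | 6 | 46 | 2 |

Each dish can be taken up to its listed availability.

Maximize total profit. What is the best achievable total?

Ranking by ratio (profit/min): halloumi skewers 11.54, bahn mi 11.05, chicken katsu 8.82, bao buns 7.67.
Greedy by ratio would take 2×halloumi skewers + bao buns: 54 min used, total 600.
The 6 min tied up in bao buns is better spent on jerk wings — total rises to 612 (57 min).
No other feasible combination exceeds 612.

612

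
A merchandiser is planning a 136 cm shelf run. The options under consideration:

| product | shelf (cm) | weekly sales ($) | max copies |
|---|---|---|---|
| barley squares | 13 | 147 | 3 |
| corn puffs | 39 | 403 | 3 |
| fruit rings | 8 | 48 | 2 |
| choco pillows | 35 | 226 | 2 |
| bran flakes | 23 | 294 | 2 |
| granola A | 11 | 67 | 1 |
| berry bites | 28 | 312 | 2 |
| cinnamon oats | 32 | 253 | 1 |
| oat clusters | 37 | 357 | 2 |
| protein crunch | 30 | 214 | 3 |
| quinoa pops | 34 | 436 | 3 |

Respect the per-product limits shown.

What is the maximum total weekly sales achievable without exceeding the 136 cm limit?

Taking bran flakes + granola A + 3×quinoa pops: 136 cm used, 1669 in weekly sales.
Nothing else within 136 cm beats 1669.

1669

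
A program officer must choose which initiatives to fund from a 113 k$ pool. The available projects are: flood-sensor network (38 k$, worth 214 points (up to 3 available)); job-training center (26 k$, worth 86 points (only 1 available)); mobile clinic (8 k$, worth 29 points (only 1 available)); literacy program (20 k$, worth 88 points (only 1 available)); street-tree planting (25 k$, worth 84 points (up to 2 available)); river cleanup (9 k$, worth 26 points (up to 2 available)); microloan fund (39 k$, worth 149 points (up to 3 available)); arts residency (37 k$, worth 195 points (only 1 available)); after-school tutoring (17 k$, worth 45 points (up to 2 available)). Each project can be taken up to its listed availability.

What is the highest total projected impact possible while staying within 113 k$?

Best packing: 2×flood-sensor network + arts residency — 113 k$, 623 total.
Nothing else within 113 k$ beats 623.

623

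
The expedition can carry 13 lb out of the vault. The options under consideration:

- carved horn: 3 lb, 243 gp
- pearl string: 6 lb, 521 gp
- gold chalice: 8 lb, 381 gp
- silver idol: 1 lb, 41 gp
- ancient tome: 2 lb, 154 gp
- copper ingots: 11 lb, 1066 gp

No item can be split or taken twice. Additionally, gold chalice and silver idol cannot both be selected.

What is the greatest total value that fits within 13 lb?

1220

By value per lb: copper ingots 96.91, pearl string 86.83, carved horn 81.00, ancient tome 77.00 lead.
Best packing: ancient tome + copper ingots — 13 lb, 1220 total.
Runner-up silver idol + copper ingots tops out at 1107.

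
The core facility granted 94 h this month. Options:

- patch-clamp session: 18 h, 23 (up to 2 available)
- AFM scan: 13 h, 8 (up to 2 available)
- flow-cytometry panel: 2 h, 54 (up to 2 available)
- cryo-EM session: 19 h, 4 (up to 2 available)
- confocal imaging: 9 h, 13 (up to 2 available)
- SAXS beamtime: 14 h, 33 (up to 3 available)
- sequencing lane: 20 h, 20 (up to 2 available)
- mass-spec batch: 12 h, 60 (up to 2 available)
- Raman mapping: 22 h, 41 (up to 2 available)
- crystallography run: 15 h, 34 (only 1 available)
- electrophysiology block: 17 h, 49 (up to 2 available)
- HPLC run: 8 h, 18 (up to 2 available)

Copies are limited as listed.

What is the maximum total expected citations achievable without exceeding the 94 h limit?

396

Taking the top-ratio experiments first gives 2×flow-cytometry panel + 2×SAXS beamtime + 2×mass-spec batch + 2×electrophysiology block for 392 (90 h).
Dropping 2×SAXS beamtime frees 28 h; slotting in crystallography run + 2×HPLC run (31 h) lifts the total to 396 at 93 h.
Every other selection either busts 94 h or exceeds an availability limit or fails to beat 396.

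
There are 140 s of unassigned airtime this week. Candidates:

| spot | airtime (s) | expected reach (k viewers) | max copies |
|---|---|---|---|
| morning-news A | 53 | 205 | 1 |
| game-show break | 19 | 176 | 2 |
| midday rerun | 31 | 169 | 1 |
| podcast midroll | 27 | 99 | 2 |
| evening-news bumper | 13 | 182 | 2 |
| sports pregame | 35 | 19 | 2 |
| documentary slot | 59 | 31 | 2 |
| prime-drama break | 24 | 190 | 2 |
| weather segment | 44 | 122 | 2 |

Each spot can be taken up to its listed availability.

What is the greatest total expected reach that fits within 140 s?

1195

Density check — evening-news bumper 14.00, game-show break 9.26, prime-drama break 7.92 are the best per s.
The ratio ordering already packs tightly: 2×game-show break + podcast midroll + 2×evening-news bumper + 2×prime-drama break, 139 s, 1195.
That's the maximum — no swap from here does better than 1195.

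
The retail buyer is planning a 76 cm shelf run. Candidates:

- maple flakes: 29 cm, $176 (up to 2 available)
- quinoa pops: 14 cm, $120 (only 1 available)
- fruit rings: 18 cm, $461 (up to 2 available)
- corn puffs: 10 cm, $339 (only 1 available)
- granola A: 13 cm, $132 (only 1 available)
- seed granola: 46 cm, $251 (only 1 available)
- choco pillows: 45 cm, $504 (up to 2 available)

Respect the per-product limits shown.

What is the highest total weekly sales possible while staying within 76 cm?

1513

Quinoa pops + 2×fruit rings + corn puffs + granola A uses 73 of the 76 cm and totals 1513.
No other feasible combination exceeds 1513.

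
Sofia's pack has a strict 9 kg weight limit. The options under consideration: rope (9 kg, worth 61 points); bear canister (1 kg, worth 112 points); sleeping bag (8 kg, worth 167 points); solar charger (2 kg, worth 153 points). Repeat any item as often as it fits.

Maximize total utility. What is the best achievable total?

Best packing: 9×bear canister — 9 kg, 1008 total.

1008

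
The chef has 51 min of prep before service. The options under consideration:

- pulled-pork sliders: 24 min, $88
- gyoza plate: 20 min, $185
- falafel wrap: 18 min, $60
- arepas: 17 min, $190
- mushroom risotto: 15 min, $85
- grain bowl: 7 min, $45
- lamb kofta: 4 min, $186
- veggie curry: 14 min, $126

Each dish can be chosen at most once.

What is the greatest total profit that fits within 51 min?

606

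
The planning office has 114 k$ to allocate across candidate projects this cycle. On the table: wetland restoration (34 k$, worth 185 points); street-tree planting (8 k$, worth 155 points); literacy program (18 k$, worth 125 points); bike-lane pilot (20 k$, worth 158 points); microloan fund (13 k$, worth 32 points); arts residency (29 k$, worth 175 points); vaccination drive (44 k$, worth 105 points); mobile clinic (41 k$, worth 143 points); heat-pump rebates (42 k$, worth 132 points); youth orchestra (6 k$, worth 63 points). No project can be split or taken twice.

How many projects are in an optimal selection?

5

The maximum projected impact within 114 k$ is 798.
One optimal bundle: wetland restoration + street-tree planting + literacy program + bike-lane pilot + arts residency (109 k$).
Any selection reaching 798 contains exactly 5 projects.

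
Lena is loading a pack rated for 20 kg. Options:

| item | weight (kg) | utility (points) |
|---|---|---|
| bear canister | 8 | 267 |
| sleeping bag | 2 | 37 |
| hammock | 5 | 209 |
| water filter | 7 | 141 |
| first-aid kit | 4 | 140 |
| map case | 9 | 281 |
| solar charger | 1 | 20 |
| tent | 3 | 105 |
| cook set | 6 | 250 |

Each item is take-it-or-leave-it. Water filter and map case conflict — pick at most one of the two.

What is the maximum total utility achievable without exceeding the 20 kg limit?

746

Density check — hammock 41.80, cook set 41.67, first-aid kit 35.00, tent 35.00 are the best per kg.
Filling by ratio: hammock + first-aid kit + solar charger + tent + cook set for 724, with 1 kg left unused.
Replace first-aid kit and tent with bear canister: the trade gains 22 net, giving 746 at 20 kg.
Next best is sleeping bag + hammock + first-aid kit + tent + cook set at 741 (20 kg) — short by 5.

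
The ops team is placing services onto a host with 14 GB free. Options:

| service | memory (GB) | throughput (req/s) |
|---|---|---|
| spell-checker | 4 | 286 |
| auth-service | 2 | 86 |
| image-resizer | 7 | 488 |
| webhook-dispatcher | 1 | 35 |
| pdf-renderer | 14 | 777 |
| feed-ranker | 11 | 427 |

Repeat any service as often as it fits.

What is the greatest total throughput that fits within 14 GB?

By throughput per GB: spell-checker 71.50, image-resizer 69.71, pdf-renderer 55.50 lead.
Greedy by ratio would take 3×spell-checker + auth-service: 14 GB used, total 944.
Replace 3×spell-checker and auth-service with 2×image-resizer: the trade gains 32 net, giving 976 at 14 GB.
No other feasible combination exceeds 976.

976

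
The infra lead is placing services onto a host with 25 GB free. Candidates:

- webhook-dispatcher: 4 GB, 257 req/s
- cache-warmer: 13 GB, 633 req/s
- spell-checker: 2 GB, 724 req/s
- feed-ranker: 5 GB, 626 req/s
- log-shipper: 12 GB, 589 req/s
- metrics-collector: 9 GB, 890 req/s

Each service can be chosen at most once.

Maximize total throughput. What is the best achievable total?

2497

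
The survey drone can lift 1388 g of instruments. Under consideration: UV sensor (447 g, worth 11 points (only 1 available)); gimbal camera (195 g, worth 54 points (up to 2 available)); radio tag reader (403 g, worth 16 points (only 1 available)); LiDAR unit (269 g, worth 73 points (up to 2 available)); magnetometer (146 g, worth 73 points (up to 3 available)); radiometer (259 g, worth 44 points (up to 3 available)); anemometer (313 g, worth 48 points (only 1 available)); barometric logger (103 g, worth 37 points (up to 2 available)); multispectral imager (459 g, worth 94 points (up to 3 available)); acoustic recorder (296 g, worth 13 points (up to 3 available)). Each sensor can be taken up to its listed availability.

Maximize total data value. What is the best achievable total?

493

A density-first pass picks 2×gimbal camera + LiDAR unit + 3×magnetometer + 2×barometric logger — 474 at 1303 g.
The 195 g tied up in gimbal camera is better spent on LiDAR unit — total rises to 493 (1377 g).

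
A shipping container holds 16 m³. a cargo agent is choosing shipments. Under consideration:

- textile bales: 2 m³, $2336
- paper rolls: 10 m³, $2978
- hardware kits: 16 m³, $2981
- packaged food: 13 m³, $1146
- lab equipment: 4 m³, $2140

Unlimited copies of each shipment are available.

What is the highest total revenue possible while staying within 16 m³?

18688

By revenue per m³: textile bales 1168.00, lab equipment 535.00, paper rolls 297.80 lead.
Taking 8×textile bales: 16 m³ used, 18688 in revenue.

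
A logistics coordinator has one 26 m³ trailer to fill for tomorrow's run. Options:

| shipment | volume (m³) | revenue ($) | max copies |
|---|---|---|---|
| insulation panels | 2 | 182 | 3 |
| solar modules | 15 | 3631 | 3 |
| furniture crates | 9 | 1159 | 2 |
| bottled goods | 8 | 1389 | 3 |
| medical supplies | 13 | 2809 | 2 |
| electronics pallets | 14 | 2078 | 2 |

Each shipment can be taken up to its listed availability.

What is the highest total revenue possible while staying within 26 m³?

5618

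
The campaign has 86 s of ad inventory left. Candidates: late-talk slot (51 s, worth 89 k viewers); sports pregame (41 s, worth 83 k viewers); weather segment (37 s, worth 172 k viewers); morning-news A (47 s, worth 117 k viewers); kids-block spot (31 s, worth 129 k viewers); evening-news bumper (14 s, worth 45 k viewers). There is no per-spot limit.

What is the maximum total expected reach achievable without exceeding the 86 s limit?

346

A density-first pass picks 2×weather segment — 344 at 74 s.
The 37 s tied up in weather segment is better spent on kids-block spot + evening-news bumper — total rises to 346 (82 s).
That's the maximum — no swap from here does better than 346.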